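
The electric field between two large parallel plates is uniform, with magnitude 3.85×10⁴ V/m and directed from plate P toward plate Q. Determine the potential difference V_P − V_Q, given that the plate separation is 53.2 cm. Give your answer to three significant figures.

In a uniform field, potential decreases in the direction of E: ΔV = −E·d for a displacement d parallel to E.
Going from Q to P is a displacement of 53.2 cm opposite to the field, so V_P − V_Q = +Ed = 2.05×10⁴ V.

2.05×10⁴ V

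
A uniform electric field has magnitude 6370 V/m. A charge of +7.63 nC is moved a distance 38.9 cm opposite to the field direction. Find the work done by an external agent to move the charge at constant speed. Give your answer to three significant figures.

1.89×10⁻⁵ J

The potential change for a displacement 38.9 cm opposite to the field direction is ΔV = +Ed = 2480 V.
W_ext = qΔV = 1.89×10⁻⁵ J.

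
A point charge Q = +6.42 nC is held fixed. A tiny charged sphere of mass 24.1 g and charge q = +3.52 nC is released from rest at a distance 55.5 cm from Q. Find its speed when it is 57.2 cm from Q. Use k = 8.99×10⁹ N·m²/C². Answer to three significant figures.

9.50×10⁻⁴ m/s

Only the electrostatic force acts, so mechanical energy is conserved: ½mv² = U₁ − U₂ = kQq(1/r₁ − 1/r₂).
U₁ − U₂ = (8.99×10⁹ N·m²/C²)(6.42×10⁻⁹ C)(3.52×10⁻⁹ C)(1/0.555 − 1/0.572) = 1.09×10⁻⁸ J.
v = √(2·1.09×10⁻⁸/0.0241) = 9.50×10⁻⁴ m/s.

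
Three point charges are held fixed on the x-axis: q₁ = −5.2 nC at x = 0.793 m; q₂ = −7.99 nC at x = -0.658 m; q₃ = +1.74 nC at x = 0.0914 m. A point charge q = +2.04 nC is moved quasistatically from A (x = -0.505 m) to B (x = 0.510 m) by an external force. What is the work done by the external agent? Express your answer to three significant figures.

5.91×10⁻⁷ J

For quasistatic motion the external work equals the change in potential energy: W_ext = qΔV = q(V_B − V_A).
At A: distances to the source charges are 1.30 m, 0.153 m, 0.596 m; V_A = Σ kqᵢ/rᵢ = -479 V.
At B: distances to the source charges are 0.283 m, 1.17 m, 0.419 m; V_B = Σ kqᵢ/rᵢ = -189 V.
ΔV = V_B − V_A = 290 V.
W_ext = qΔV = (2.04×10⁻⁹ C)(290 V) = 5.91×10⁻⁷ J.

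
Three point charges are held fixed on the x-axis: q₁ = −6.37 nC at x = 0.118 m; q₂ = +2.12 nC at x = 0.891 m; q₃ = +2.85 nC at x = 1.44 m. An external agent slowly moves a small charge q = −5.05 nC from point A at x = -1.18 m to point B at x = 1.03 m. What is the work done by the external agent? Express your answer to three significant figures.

-8.18×10⁻⁷ J

For quasistatic motion the external work equals the change in potential energy: W_ext = qΔV = q(V_B − V_A).
At A: distances to the source charges are 1.30 m, 2.07 m, 2.62 m; V_A = Σ kqᵢ/rᵢ = -25.1 V.
At B: distances to the source charges are 0.912 m, 0.139 m, 0.410 m; V_B = Σ kqᵢ/rᵢ = 137 V.
ΔV = V_B − V_A = 162 V.
W_ext = qΔV = (-5.05×10⁻⁹ C)(162 V) = -8.18×10⁻⁷ J.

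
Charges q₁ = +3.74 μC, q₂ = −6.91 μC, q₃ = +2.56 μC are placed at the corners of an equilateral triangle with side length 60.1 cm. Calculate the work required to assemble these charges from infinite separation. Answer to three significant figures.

The work to assemble the configuration equals its total potential energy, U = Σ kqᵢqⱼ/rᵢⱼ over all pairs.
All three pair separations equal the side length, 0.601 m.
U = (-0.387) + (0.143) + (-0.265) = -0.508 J.

-0.508 J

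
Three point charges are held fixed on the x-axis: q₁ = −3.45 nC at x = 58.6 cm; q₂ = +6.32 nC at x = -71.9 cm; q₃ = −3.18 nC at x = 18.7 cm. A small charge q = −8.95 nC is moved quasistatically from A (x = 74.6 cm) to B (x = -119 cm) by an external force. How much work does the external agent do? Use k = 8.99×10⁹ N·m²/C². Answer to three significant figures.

-2.58×10⁻⁶ J

For quasistatic motion the external work equals the change in potential energy: W_ext = qΔV = q(V_B − V_A).
At A: distances to the source charges are 0.160 m, 1.47 m, 0.559 m; V_A = Σ kqᵢ/rᵢ = -206 V.
At B: distances to the source charges are 1.78 m, 0.471 m, 1.38 m; V_B = Σ kqᵢ/rᵢ = 82.4 V.
ΔV = V_B − V_A = 289 V.
W_ext = qΔV = (-8.95×10⁻⁹ C)(289 V) = -2.58×10⁻⁶ J.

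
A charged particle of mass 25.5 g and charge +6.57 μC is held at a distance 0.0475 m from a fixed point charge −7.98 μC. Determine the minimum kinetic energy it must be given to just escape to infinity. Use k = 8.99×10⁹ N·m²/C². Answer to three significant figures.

To just escape, total mechanical energy must reach zero at infinity: ½mv²_min + U = 0, so ½mv²_min = −U = |kQq|/r.
|U| = |kQq|/r = (8.99×10⁹ N·m²/C²)(7.98×10⁻⁶)(6.57×10⁻⁶)/(0.0475) = 9.92 J.

9.92 J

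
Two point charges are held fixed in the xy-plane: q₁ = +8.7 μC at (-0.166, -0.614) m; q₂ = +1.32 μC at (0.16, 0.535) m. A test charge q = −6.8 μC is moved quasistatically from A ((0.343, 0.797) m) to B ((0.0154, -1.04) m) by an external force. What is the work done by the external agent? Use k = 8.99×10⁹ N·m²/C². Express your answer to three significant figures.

For quasistatic motion the external work equals the change in potential energy: W_ext = qΔV = q(V_B − V_A).
At A: distances to the source charges are 1.50 m, 0.320 m; V_A = Σ kqᵢ/rᵢ = 8.93×10⁴ V.
At B: distances to the source charges are 0.463 m, 1.58 m; V_B = Σ kqᵢ/rᵢ = 1.76×10⁵ V.
ΔV = V_B − V_A = 8.72×10⁴ V.
W_ext = qΔV = (-6.80×10⁻⁶ C)(8.72×10⁴ V) = -0.593 J.

-0.593 J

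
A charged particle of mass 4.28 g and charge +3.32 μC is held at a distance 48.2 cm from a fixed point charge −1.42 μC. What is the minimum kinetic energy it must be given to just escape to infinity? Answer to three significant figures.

To just escape, total mechanical energy must reach zero at infinity: ½mv²_min + U = 0, so ½mv²_min = −U = |kQq|/r.
|U| = |kQq|/r = (8.99×10⁹ N·m²/C²)(1.42×10⁻⁶)(3.32×10⁻⁶)/(0.482) = 0.0879 J.

0.0879 J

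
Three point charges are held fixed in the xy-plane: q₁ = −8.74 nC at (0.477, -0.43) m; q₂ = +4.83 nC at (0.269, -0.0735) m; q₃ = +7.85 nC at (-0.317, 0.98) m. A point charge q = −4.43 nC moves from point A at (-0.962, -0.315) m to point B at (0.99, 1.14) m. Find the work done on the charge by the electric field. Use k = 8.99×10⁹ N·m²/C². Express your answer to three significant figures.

The work done by the electric force is W_field = −ΔU = −q(V_B − V_A) = q(V_A − V_B).
At A: distances to the source charges are 1.44 m, 1.25 m, 1.45 m; V_A = Σ kqᵢ/rᵢ = 29.0 V.
At B: distances to the source charges are 1.65 m, 1.41 m, 1.32 m; V_B = Σ kqᵢ/rᵢ = 36.8 V.
ΔV = V_B − V_A = 7.82 V.
W_field = −qΔV = −(-4.43×10⁻⁹ C)(7.82 V) = 3.46×10⁻⁸ J.

3.46×10⁻⁸ J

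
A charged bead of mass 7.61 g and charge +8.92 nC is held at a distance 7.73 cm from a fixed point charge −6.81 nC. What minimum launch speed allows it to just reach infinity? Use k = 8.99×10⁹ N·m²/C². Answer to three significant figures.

To just escape, total mechanical energy must reach zero at infinity: ½mv²_min + U = 0, so ½mv²_min = −U = |kQq|/r.
|U| = |kQq|/r = (8.99×10⁹ N·m²/C²)(6.81×10⁻⁹)(8.92×10⁻⁹)/(0.0773) = 7.06×10⁻⁶ J.
v_min = √(2|U|/m) = √(2·7.06×10⁻⁶/7.61×10⁻³) = 0.0431 m/s.

0.0431 m/s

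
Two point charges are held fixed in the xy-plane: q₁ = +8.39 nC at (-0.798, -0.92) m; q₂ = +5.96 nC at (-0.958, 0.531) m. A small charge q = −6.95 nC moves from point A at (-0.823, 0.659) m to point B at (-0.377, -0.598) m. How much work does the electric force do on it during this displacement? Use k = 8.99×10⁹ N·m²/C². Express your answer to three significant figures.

-1.05×10⁻⁶ J

The work done by the electric force is W_field = −ΔU = −q(V_B − V_A) = q(V_A − V_B).
At A: distances to the source charges are 1.58 m, 0.186 m; V_A = Σ kqᵢ/rᵢ = 336 V.
At B: distances to the source charges are 0.530 m, 1.27 m; V_B = Σ kqᵢ/rᵢ = 185 V.
ΔV = V_B − V_A = -151 V.
W_field = −qΔV = −(-6.95×10⁻⁹ C)(-151 V) = -1.05×10⁻⁶ J.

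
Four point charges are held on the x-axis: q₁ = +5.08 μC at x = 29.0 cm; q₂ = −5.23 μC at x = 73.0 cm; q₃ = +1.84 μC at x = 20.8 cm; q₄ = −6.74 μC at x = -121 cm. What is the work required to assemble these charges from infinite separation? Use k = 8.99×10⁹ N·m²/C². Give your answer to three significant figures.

0.196 J

The work to assemble the configuration equals its total potential energy, U = Σ kqᵢqⱼ/rᵢⱼ over all pairs.
Pair separations: r₁₂ = 0.440 m, r₁₃ = 0.0820 m, r₁₄ = 1.50 m, r₂₃ = 0.522 m, r₂₄ = 1.94 m, r₃₄ = 1.42 m.
Summing all 6 pair terms gives U = 0.196 J.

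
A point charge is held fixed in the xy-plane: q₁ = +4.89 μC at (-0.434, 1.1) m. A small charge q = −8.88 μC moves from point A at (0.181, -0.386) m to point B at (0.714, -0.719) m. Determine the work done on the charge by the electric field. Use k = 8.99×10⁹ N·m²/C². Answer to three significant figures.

The work done by the electric force is W_field = −ΔU = −q(V_B − V_A) = q(V_A − V_B).
At A: distance to the source charge is 1.61 m; V_A = kq₁/r = 2.73×10⁴ V.
At B: distance to the source charge is 2.15 m; V_B = kq₁/r = 2.04×10⁴ V.
ΔV = V_B − V_A = -6900 V.
W_field = −qΔV = −(-8.88×10⁻⁶ C)(-6900 V) = -0.0612 J.

-0.0612 J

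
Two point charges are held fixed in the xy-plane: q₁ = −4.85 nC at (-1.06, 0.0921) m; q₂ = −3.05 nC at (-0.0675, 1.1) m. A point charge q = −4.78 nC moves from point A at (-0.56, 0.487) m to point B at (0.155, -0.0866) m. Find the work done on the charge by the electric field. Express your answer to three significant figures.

2.16×10⁻⁷ J

The work done by the electric force is W_field = −ΔU = −q(V_B − V_A) = q(V_A − V_B).
At A: distances to the source charges are 0.637 m, 0.786 m; V_A = Σ kqᵢ/rᵢ = -103 V.
At B: distances to the source charges are 1.23 m, 1.21 m; V_B = Σ kqᵢ/rᵢ = -58.2 V.
ΔV = V_B − V_A = 45.1 V.
W_field = −qΔV = −(-4.78×10⁻⁹ C)(45.1 V) = 2.16×10⁻⁷ J.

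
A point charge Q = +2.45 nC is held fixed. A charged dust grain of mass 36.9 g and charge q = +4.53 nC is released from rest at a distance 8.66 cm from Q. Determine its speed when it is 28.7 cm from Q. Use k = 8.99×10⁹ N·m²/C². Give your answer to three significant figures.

6.60×10⁻³ m/s

Only the electrostatic force acts, so mechanical energy is conserved: ½mv² = U₁ − U₂ = kQq(1/r₁ − 1/r₂).
U₁ − U₂ = (8.99×10⁹ N·m²/C²)(2.45×10⁻⁹ C)(4.53×10⁻⁹ C)(1/0.0866 − 1/0.287) = 8.04×10⁻⁷ J.
v = √(2·8.04×10⁻⁷/0.0369) = 6.60×10⁻³ m/s.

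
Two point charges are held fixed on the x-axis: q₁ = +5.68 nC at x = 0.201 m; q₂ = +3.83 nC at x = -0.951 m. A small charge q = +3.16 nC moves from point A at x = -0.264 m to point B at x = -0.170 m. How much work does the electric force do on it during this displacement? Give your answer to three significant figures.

-6.89×10⁻⁸ J

The work done by the electric force is W_field = −ΔU = −q(V_B − V_A) = q(V_A − V_B).
At A: distances to the source charges are 0.465 m, 0.687 m; V_A = Σ kqᵢ/rᵢ = 160 V.
At B: distances to the source charges are 0.371 m, 0.781 m; V_B = Σ kqᵢ/rᵢ = 182 V.
ΔV = V_B − V_A = 21.8 V.
W_field = −qΔV = −(3.16×10⁻⁹ C)(21.8 V) = -6.89×10⁻⁸ J.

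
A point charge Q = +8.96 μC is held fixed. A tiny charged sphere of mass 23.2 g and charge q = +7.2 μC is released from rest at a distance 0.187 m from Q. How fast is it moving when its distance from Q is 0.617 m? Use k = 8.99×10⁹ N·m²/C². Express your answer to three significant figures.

Only the electrostatic force acts, so mechanical energy is conserved: ½mv² = U₁ − U₂ = kQq(1/r₁ − 1/r₂).
U₁ − U₂ = (8.99×10⁹ N·m²/C²)(8.96×10⁻⁶ C)(7.20×10⁻⁶ C)(1/0.187 − 1/0.617) = 2.16 J.
v = √(2·2.16/0.0232) = 13.7 m/s.

13.7 m/s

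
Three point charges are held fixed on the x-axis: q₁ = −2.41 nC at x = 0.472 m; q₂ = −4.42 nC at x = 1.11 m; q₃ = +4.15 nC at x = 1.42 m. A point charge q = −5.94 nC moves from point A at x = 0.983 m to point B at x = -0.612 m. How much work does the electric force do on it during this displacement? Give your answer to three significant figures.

The work done by the electric force is W_field = −ΔU = −q(V_B − V_A) = q(V_A − V_B).
At A: distances to the source charges are 0.511 m, 0.127 m, 0.437 m; V_A = Σ kqᵢ/rᵢ = -270 V.
At B: distances to the source charges are 1.08 m, 1.72 m, 2.03 m; V_B = Σ kqᵢ/rᵢ = -24.7 V.
ΔV = V_B − V_A = 245 V.
W_field = −qΔV = −(-5.94×10⁻⁹ C)(245 V) = 1.46×10⁻⁶ J.

1.46×10⁻⁶ J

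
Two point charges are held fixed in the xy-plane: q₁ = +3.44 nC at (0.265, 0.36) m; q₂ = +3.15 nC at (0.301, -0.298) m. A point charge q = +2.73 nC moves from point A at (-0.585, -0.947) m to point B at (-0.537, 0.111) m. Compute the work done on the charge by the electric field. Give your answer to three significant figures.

-5.89×10⁻⁸ J

The work done by the electric force is W_field = −ΔU = −q(V_B − V_A) = q(V_A − V_B).
At A: distances to the source charges are 1.56 m, 1.10 m; V_A = Σ kqᵢ/rᵢ = 45.6 V.
At B: distances to the source charges are 0.840 m, 0.932 m; V_B = Σ kqᵢ/rᵢ = 67.2 V.
ΔV = V_B − V_A = 21.6 V.
W_field = −qΔV = −(2.73×10⁻⁹ C)(21.6 V) = -5.89×10⁻⁸ J.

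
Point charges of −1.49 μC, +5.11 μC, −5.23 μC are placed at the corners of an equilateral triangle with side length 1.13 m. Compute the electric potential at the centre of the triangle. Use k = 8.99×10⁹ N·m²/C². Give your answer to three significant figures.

-2.22×10⁴ V

Electric potential is a scalar, so the contributions from each charge add algebraically: V = Σ kqᵢ/rᵢ.
The distance from each vertex to the centroid is a/√3 = 0.652 m.
V = k[(-1.49×10⁻⁶)/(0.652) + (5.11×10⁻⁶)/(0.652) + (-5.23×10⁻⁶)/(0.652)] = -2.22×10⁴ V.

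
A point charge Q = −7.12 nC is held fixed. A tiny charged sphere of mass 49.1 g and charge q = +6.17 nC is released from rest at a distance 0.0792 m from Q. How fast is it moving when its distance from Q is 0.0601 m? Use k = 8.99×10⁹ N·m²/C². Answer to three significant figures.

8.03×10⁻³ m/s

Only the electrostatic force acts, so mechanical energy is conserved: ½mv² = U₁ − U₂ = kQq(1/r₁ − 1/r₂).
U₁ − U₂ = (8.99×10⁹ N·m²/C²)(-7.12×10⁻⁹ C)(6.17×10⁻⁹ C)(1/0.0792 − 1/0.0601) = 1.58×10⁻⁶ J.
v = √(2·1.58×10⁻⁶/0.0491) = 8.03×10⁻³ m/s.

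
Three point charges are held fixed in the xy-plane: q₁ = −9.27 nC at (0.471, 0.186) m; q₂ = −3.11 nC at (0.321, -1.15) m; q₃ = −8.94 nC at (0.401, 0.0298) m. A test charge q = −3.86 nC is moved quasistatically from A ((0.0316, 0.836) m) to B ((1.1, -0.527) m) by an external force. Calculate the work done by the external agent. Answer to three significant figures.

-1.99×10⁻⁸ J

For quasistatic motion the external work equals the change in potential energy: W_ext = qΔV = q(V_B − V_A).
At A: distances to the source charges are 0.785 m, 2.01 m, 0.887 m; V_A = Σ kqᵢ/rᵢ = -211 V.
At B: distances to the source charges are 0.951 m, 0.997 m, 0.894 m; V_B = Σ kqᵢ/rᵢ = -206 V.
ΔV = V_B − V_A = 5.17 V.
W_ext = qΔV = (-3.86×10⁻⁹ C)(5.17 V) = -1.99×10⁻⁸ J.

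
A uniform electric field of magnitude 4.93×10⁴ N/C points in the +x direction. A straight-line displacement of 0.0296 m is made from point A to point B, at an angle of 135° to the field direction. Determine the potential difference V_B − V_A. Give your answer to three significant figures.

1030 V

Only the component of displacement along E changes the potential: ΔV = −E·d·cosθ.
ΔV = −(4.93×10⁴ V/m)(0.0296 m)cos135° = 1030 V.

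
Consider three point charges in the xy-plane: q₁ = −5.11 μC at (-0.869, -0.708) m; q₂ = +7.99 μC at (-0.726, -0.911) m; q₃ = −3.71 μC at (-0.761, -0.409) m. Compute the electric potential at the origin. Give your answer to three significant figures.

The total potential is the scalar sum of each charge's contribution, V = Σ kqᵢ/rᵢ.
Distances from the field point to each charge: r₁ = 1.12 m, r₂ = 1.16 m, r₃ = 0.864 m.
V = k[(-5.11×10⁻⁶)/(1.12) + (7.99×10⁻⁶)/(1.16) + (-3.71×10⁻⁶)/(0.864)] = -1.79×10⁴ V.

-1.79×10⁴ V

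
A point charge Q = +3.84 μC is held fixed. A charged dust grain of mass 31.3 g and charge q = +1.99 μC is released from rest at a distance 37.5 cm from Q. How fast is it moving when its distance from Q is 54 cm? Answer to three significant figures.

Only the electrostatic force acts, so mechanical energy is conserved: ½mv² = U₁ − U₂ = kQq(1/r₁ − 1/r₂).
U₁ − U₂ = (8.99×10⁹ N·m²/C²)(3.84×10⁻⁶ C)(1.99×10⁻⁶ C)(1/0.375 − 1/0.540) = 0.0560 J.
v = √(2·0.0560/0.0313) = 1.89 m/s.

1.89 m/s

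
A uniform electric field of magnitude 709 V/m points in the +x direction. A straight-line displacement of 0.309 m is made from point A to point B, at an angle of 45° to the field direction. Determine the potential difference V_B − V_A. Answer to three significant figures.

Only the component of displacement along E changes the potential: ΔV = −E·d·cosθ.
ΔV = −(709 V/m)(0.309 m)cos45° = -155 V.

-155 V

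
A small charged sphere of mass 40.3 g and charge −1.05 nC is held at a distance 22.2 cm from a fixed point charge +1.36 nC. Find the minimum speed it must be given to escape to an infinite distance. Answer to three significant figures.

To just escape, total mechanical energy must reach zero at infinity: ½mv²_min + U = 0, so ½mv²_min = −U = |kQq|/r.
|U| = |kQq|/r = (8.99×10⁹ N·m²/C²)(1.36×10⁻⁹)(1.05×10⁻⁹)/(0.222) = 5.78×10⁻⁸ J.
v_min = √(2|U|/m) = √(2·5.78×10⁻⁸/0.0403) = 1.69×10⁻³ m/s.

1.69×10⁻³ m/s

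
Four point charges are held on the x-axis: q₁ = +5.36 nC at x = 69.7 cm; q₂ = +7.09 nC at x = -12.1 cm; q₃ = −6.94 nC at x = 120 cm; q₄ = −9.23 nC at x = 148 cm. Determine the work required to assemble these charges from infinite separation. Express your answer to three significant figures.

5.39×10⁻⁷ J

The work to assemble the configuration equals its total potential energy, U = Σ kqᵢqⱼ/rᵢⱼ over all pairs.
Pair separations: r₁₂ = 0.818 m, r₁₃ = 0.503 m, r₁₄ = 0.783 m, r₂₃ = 1.32 m, r₂₄ = 1.60 m, r₃₄ = 0.280 m.
Summing all 6 pair terms gives U = 5.39×10⁻⁷ J.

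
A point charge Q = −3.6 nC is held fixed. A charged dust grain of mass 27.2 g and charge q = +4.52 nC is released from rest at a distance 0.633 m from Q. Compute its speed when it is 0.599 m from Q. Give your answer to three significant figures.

Only the electrostatic force acts, so mechanical energy is conserved: ½mv² = U₁ − U₂ = kQq(1/r₁ − 1/r₂).
U₁ − U₂ = (8.99×10⁹ N·m²/C²)(-3.60×10⁻⁹ C)(4.52×10⁻⁹ C)(1/0.633 − 1/0.599) = 1.31×10⁻⁸ J.
v = √(2·1.31×10⁻⁸/0.0272) = 9.82×10⁻⁴ m/s.

9.82×10⁻⁴ m/s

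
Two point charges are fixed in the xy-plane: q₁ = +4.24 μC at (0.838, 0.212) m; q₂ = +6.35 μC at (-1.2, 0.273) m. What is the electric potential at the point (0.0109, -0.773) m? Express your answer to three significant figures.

The total potential is the scalar sum of each charge's contribution, V = Σ kqᵢ/rᵢ.
Distances from the field point to each charge: r₁ = 1.29 m, r₂ = 1.60 m.
V = k[(4.24×10⁻⁶)/(1.29) + (6.35×10⁻⁶)/(1.60)] = 6.53×10⁴ V.

6.53×10⁴ V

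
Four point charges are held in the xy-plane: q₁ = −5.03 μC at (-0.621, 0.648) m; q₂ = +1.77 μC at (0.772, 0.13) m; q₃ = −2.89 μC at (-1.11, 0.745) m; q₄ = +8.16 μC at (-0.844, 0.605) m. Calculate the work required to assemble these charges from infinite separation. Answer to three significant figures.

The assembly work is the sum of pairwise potential energies, U = Σ_{i<j} kqᵢqⱼ/rᵢⱼ.
Pair separations: r₁₂ = 1.49 m, r₁₃ = 0.499 m, r₁₄ = 0.227 m, r₂₃ = 1.98 m, r₂₄ = 1.68 m, r₃₄ = 0.301 m.
Summing all 6 pair terms gives U = -2.07 J.

-2.07 J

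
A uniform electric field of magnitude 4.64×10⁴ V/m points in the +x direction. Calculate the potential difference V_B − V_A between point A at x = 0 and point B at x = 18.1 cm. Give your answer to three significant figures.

In a uniform field, potential decreases in the direction of E: V_B − V_A = −E·Δx.
V_B − V_A = −(4.64×10⁴ V/m)(0.181 m) = -8400 V.

-8400 V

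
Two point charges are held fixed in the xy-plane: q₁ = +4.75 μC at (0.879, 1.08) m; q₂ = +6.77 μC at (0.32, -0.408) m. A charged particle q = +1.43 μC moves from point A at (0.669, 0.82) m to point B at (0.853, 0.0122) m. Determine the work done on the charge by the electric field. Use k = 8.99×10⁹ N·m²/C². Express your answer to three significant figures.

The work done by the electric force is W_field = −ΔU = −q(V_B − V_A) = q(V_A − V_B).
At A: distances to the source charges are 0.334 m, 1.28 m; V_A = Σ kqᵢ/rᵢ = 1.75×10⁵ V.
At B: distances to the source charges are 1.07 m, 0.679 m; V_B = Σ kqᵢ/rᵢ = 1.30×10⁵ V.
ΔV = V_B − V_A = -4.58×10⁴ V.
W_field = −qΔV = −(1.43×10⁻⁶ C)(-4.58×10⁴ V) = 0.0655 J.

0.0655 J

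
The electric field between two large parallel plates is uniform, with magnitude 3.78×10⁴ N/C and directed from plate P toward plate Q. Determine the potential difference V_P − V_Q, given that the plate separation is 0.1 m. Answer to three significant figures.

3780 V

In a uniform field, potential decreases in the direction of E: ΔV = −E·d for a displacement d parallel to E.
Going from Q to P is a displacement of 0.1 m opposite to the field, so V_P − V_Q = +Ed = 3780 V.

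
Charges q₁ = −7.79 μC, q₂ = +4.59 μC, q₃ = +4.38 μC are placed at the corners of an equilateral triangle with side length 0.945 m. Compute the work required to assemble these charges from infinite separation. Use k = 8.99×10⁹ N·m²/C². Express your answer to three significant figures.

-0.473 J

The assembly work is the sum of pairwise potential energies, U = Σ_{i<j} kqᵢqⱼ/rᵢⱼ.
All three pair separations equal the side length, 0.945 m.
U = (-0.340) + (-0.325) + (0.191) = -0.473 J.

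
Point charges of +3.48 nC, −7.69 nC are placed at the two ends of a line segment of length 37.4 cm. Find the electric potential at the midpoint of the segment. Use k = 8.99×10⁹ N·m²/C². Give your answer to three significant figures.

-202 V

Electric potential is a scalar, so the contributions from each charge add algebraically: V = Σ kqᵢ/rᵢ.
Each charge is 0.187 m from the midpoint.
V = k[(3.48×10⁻⁹)/(0.187) + (-7.69×10⁻⁹)/(0.187)] = -202 V.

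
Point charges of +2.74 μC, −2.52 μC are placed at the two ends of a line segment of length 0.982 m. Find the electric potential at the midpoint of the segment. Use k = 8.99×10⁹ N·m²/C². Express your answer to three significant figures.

4030 V

The total potential is the scalar sum of each charge's contribution, V = Σ kqᵢ/rᵢ.
Each charge is 0.491 m from the midpoint.
V = k[(2.74×10⁻⁶)/(0.491) + (-2.52×10⁻⁶)/(0.491)] = 4030 V.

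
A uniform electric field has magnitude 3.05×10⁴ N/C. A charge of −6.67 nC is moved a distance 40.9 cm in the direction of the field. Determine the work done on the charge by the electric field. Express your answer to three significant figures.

-8.32×10⁻⁵ J

The potential change for a displacement 40.9 cm in the direction of the field is ΔV = −Ed = -1.25×10⁴ V.
W_field = −qΔV = -8.32×10⁻⁵ J.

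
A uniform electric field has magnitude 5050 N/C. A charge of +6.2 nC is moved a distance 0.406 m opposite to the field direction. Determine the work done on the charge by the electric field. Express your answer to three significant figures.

-1.27×10⁻⁵ J

The potential change for a displacement 0.406 m opposite to the field direction is ΔV = +Ed = 2050 V.
W_field = −qΔV = -1.27×10⁻⁵ J.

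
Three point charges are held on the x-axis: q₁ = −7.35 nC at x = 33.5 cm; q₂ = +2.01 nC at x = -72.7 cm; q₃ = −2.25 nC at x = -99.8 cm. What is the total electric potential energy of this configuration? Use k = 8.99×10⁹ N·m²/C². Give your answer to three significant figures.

-1.64×10⁻⁷ J

The work to assemble the configuration equals its total potential energy, U = Σ kqᵢqⱼ/rᵢⱼ over all pairs.
Pair separations: r₁₂ = 1.06 m, r₁₃ = 1.33 m, r₂₃ = 0.271 m.
U = (-1.25×10⁻⁷) + (1.12×10⁻⁷) + (-1.50×10⁻⁷) = -1.64×10⁻⁷ J.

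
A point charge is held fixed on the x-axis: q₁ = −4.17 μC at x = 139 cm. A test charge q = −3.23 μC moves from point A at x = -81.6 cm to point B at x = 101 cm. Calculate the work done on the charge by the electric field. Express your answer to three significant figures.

The work done by the electric force is W_field = −ΔU = −q(V_B − V_A) = q(V_A − V_B).
At A: distance to the source charge is 2.21 m; V_A = kq₁/r = -1.70×10⁴ V.
At B: distance to the source charge is 0.380 m; V_B = kq₁/r = -9.87×10⁴ V.
ΔV = V_B − V_A = -8.17×10⁴ V.
W_field = −qΔV = −(-3.23×10⁻⁶ C)(-8.17×10⁴ V) = -0.264 J.

-0.264 J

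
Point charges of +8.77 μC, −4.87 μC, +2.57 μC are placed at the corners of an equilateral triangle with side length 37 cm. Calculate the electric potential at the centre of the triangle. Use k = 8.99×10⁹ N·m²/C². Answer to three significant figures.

2.72×10⁵ V

Electric potential is a scalar, so the contributions from each charge add algebraically: V = Σ kqᵢ/rᵢ.
The distance from each vertex to the centroid is a/√3 = 0.214 m.
V = k[(8.77×10⁻⁶)/(0.214) + (-4.87×10⁻⁶)/(0.214) + (2.57×10⁻⁶)/(0.214)] = 2.72×10⁵ V.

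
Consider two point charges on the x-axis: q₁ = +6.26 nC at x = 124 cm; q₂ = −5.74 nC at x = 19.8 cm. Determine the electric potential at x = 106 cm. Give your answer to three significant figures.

253 V

The total potential is the scalar sum of each charge's contribution, V = Σ kqᵢ/rᵢ.
Distances from the field point to each charge: r₁ = 0.180 m, r₂ = 0.862 m.
V = k[(6.26×10⁻⁹)/(0.180) + (-5.74×10⁻⁹)/(0.862)] = 253 V.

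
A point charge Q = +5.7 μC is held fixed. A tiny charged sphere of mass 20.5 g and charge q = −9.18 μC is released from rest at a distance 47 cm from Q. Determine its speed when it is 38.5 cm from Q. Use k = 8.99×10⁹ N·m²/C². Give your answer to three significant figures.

Only the electrostatic force acts, so mechanical energy is conserved: ½mv² = U₁ − U₂ = kQq(1/r₁ − 1/r₂).
U₁ − U₂ = (8.99×10⁹ N·m²/C²)(5.70×10⁻⁶ C)(-9.18×10⁻⁶ C)(1/0.470 − 1/0.385) = 0.221 J.
v = √(2·0.221/0.0205) = 4.64 m/s.

4.64 m/s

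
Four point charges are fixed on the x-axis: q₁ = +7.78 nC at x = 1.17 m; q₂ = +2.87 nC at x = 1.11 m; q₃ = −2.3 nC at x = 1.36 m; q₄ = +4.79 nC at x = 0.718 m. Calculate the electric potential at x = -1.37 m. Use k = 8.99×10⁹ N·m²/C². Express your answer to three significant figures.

Electric potential is a scalar, so the contributions from each charge add algebraically: V = Σ kqᵢ/rᵢ.
Distances from the field point to each charge: r₁ = 2.54 m, r₂ = 2.48 m, r₃ = 2.73 m, r₄ = 2.09 m.
V = k[(7.78×10⁻⁹)/(2.54) + (2.87×10⁻⁹)/(2.48) + (-2.30×10⁻⁹)/(2.73) + (4.79×10⁻⁹)/(2.09)] = 51.0 V.

51.0 V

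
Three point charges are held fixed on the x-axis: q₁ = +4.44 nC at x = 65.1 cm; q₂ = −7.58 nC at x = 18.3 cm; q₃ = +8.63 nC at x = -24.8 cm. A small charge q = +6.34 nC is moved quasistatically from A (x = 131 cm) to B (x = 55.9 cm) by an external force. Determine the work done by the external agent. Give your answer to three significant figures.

For quasistatic motion the external work equals the change in potential energy: W_ext = qΔV = q(V_B − V_A).
At A: distances to the source charges are 0.659 m, 1.13 m, 1.56 m; V_A = Σ kqᵢ/rᵢ = 49.9 V.
At B: distances to the source charges are 0.0920 m, 0.376 m, 0.807 m; V_B = Σ kqᵢ/rᵢ = 349 V.
ΔV = V_B − V_A = 299 V.
W_ext = qΔV = (6.34×10⁻⁹ C)(299 V) = 1.89×10⁻⁶ J.

1.89×10⁻⁶ J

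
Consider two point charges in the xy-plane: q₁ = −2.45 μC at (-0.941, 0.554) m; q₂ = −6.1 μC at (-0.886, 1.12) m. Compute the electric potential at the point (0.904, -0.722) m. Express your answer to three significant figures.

-3.12×10⁴ V

Electric potential is a scalar, so the contributions from each charge add algebraically: V = Σ kqᵢ/rᵢ.
Distances from the field point to each charge: r₁ = 2.24 m, r₂ = 2.57 m.
V = k[(-2.45×10⁻⁶)/(2.24) + (-6.10×10⁻⁶)/(2.57)] = -3.12×10⁴ V.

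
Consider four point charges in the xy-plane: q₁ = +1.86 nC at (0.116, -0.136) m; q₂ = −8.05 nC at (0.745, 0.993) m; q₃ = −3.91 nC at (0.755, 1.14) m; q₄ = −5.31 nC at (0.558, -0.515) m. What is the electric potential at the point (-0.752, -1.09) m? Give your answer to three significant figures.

-61.7 V

Electric potential is a scalar, so the contributions from each charge add algebraically: V = Σ kqᵢ/rᵢ.
Distances from the field point to each charge: r₁ = 1.29 m, r₂ = 2.57 m, r₃ = 2.69 m, r₄ = 1.43 m.
V = k[(1.86×10⁻⁹)/(1.29) + (-8.05×10⁻⁹)/(2.57) + (-3.91×10⁻⁹)/(2.69) + (-5.31×10⁻⁹)/(1.43)] = -61.7 V.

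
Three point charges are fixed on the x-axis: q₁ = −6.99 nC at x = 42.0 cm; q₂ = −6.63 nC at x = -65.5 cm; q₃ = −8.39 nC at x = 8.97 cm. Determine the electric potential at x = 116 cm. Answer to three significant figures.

The total potential is the scalar sum of each charge's contribution, V = Σ kqᵢ/rᵢ.
Distances from the field point to each charge: r₁ = 0.740 m, r₂ = 1.81 m, r₃ = 1.07 m.
V = k[(-6.99×10⁻⁹)/(0.740) + (-6.63×10⁻⁹)/(1.81) + (-8.39×10⁻⁹)/(1.07)] = -188 V.

-188 V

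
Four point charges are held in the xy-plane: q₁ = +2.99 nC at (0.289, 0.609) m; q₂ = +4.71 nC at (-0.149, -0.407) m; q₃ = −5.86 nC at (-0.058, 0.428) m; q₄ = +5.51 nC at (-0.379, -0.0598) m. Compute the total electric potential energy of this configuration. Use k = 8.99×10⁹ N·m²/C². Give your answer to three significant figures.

The assembly work is the sum of pairwise potential energies, U = Σ_{i<j} kqᵢqⱼ/rᵢⱼ.
Pair separations: r₁₂ = 1.11 m, r₁₃ = 0.391 m, r₁₄ = 0.945 m, r₂₃ = 0.840 m, r₂₄ = 0.416 m, r₃₄ = 0.584 m.
Summing all 6 pair terms gives U = -3.64×10⁻⁷ J.

-3.64×10⁻⁷ J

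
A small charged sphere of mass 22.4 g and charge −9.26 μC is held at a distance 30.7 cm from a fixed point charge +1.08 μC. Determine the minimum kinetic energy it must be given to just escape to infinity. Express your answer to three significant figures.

0.293 J

To just escape, total mechanical energy must reach zero at infinity: ½mv²_min + U = 0, so ½mv²_min = −U = |kQq|/r.
|U| = |kQq|/r = (8.99×10⁹ N·m²/C²)(1.08×10⁻⁶)(9.26×10⁻⁶)/(0.307) = 0.293 J.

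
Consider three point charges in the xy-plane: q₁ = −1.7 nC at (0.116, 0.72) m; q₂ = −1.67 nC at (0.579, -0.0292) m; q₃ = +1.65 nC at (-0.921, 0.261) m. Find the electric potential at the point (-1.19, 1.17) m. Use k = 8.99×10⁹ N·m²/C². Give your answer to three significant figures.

The total potential is the scalar sum of each charge's contribution, V = Σ kqᵢ/rᵢ.
Distances from the field point to each charge: r₁ = 1.38 m, r₂ = 2.14 m, r₃ = 0.948 m.
V = k[(-1.70×10⁻⁹)/(1.38) + (-1.67×10⁻⁹)/(2.14) + (1.65×10⁻⁹)/(0.948)] = -2.44 V.

-2.44 V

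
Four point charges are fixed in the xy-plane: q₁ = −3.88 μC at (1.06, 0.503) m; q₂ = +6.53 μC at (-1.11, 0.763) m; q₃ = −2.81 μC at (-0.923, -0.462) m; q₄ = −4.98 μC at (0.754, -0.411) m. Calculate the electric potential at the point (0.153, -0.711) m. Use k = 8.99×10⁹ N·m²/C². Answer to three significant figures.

-8.23×10⁴ V

The total potential is the scalar sum of each charge's contribution, V = Σ kqᵢ/rᵢ.
Distances from the field point to each charge: r₁ = 1.52 m, r₂ = 1.94 m, r₃ = 1.10 m, r₄ = 0.672 m.
V = k[(-3.88×10⁻⁶)/(1.52) + (6.53×10⁻⁶)/(1.94) + (-2.81×10⁻⁶)/(1.10) + (-4.98×10⁻⁶)/(0.672)] = -8.23×10⁴ V.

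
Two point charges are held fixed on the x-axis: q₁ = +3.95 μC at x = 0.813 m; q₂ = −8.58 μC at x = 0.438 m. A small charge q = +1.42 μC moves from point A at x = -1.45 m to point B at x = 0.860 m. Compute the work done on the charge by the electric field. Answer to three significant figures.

-0.849 J

The work done by the electric force is W_field = −ΔU = −q(V_B − V_A) = q(V_A − V_B).
At A: distances to the source charges are 2.26 m, 1.89 m; V_A = Σ kqᵢ/rᵢ = -2.52×10⁴ V.
At B: distances to the source charges are 0.0470 m, 0.422 m; V_B = Σ kqᵢ/rᵢ = 5.73×10⁵ V.
ΔV = V_B − V_A = 5.98×10⁵ V.
W_field = −qΔV = −(1.42×10⁻⁶ C)(5.98×10⁵ V) = -0.849 J.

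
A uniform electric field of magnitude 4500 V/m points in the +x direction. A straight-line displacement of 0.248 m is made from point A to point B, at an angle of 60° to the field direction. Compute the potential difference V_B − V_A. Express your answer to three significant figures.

-558 V

Only the component of displacement along E changes the potential: ΔV = −E·d·cosθ.
ΔV = −(4500 V/m)(0.248 m)cos60° = -558 V.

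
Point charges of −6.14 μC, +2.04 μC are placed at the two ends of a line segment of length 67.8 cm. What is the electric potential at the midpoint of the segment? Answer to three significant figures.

-1.09×10⁵ V

Electric potential is a scalar, so the contributions from each charge add algebraically: V = Σ kqᵢ/rᵢ.
Each charge is 0.339 m from the midpoint.
V = k[(-6.14×10⁻⁶)/(0.339) + (2.04×10⁻⁶)/(0.339)] = -1.09×10⁵ V.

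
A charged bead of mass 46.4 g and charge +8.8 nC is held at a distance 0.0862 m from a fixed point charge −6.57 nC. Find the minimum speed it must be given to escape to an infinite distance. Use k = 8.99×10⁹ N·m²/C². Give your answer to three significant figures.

0.0161 m/s

To just escape, total mechanical energy must reach zero at infinity: ½mv²_min + U = 0, so ½mv²_min = −U = |kQq|/r.
|U| = |kQq|/r = (8.99×10⁹ N·m²/C²)(6.57×10⁻⁹)(8.80×10⁻⁹)/(0.0862) = 6.03×10⁻⁶ J.
v_min = √(2|U|/m) = √(2·6.03×10⁻⁶/0.0464) = 0.0161 m/s.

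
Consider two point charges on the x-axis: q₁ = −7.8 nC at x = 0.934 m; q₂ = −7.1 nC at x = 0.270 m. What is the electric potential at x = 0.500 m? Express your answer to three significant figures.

-439 V

Electric potential is a scalar, so the contributions from each charge add algebraically: V = Σ kqᵢ/rᵢ.
Distances from the field point to each charge: r₁ = 0.434 m, r₂ = 0.230 m.
V = k[(-7.80×10⁻⁹)/(0.434) + (-7.10×10⁻⁹)/(0.230)] = -439 V.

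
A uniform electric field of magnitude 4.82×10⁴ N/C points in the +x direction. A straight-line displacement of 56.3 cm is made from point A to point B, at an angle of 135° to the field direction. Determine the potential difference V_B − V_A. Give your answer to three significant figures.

Only the component of displacement along E changes the potential: ΔV = −E·d·cosθ.
ΔV = −(4.82×10⁴ V/m)(0.563 m)cos135° = 1.92×10⁴ V.

1.92×10⁴ V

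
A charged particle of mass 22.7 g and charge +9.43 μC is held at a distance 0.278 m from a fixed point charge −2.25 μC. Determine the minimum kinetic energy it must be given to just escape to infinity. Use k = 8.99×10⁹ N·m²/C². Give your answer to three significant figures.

To just escape, total mechanical energy must reach zero at infinity: ½mv²_min + U = 0, so ½mv²_min = −U = |kQq|/r.
|U| = |kQq|/r = (8.99×10⁹ N·m²/C²)(2.25×10⁻⁶)(9.43×10⁻⁶)/(0.278) = 0.686 J.

0.686 J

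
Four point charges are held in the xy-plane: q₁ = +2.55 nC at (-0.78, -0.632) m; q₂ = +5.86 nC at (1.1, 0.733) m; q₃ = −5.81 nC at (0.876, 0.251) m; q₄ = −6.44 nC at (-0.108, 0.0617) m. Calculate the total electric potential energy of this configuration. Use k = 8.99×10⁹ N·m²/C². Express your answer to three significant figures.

-6.52×10⁻⁷ J

The assembly work is the sum of pairwise potential energies, U = Σ_{i<j} kqᵢqⱼ/rᵢⱼ.
Pair separations: r₁₂ = 2.32 m, r₁₃ = 1.88 m, r₁₄ = 0.966 m, r₂₃ = 0.532 m, r₂₄ = 1.38 m, r₃₄ = 1.00 m.
Summing all 6 pair terms gives U = -6.52×10⁻⁷ J.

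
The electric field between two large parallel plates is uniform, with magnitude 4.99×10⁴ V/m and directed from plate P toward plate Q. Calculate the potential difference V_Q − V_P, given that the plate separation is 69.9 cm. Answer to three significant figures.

-3.49×10⁴ V

In a uniform field, potential decreases in the direction of E: ΔV = −E·d for a displacement d parallel to E.
Going from P to Q is a displacement of 69.9 cm along the field, so V_Q − V_P = −Ed = -3.49×10⁴ V.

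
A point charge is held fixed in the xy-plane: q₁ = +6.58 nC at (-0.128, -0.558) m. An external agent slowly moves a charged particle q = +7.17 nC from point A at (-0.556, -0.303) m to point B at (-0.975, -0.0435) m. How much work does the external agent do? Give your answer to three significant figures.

-4.23×10⁻⁷ J

For quasistatic motion the external work equals the change in potential energy: W_ext = qΔV = q(V_B − V_A).
At A: distance to the source charge is 0.498 m; V_A = kq₁/r = 119 V.
At B: distance to the source charge is 0.991 m; V_B = kq₁/r = 59.7 V.
ΔV = V_B − V_A = -59.0 V.
W_ext = qΔV = (7.17×10⁻⁹ C)(-59.0 V) = -4.23×10⁻⁷ J.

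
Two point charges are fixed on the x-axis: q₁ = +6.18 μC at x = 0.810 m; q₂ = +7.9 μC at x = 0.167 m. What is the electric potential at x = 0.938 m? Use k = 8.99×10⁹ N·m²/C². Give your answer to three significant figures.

5.26×10⁵ V

Electric potential is a scalar, so the contributions from each charge add algebraically: V = Σ kqᵢ/rᵢ.
Distances from the field point to each charge: r₁ = 0.128 m, r₂ = 0.771 m.
V = k[(6.18×10⁻⁶)/(0.128) + (7.90×10⁻⁶)/(0.771)] = 5.26×10⁵ V.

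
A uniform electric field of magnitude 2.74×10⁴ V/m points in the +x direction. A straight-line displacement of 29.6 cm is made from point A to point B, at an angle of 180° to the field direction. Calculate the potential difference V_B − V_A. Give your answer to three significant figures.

Only the component of displacement along E changes the potential: ΔV = −E·d·cosθ.
ΔV = −(2.74×10⁴ V/m)(0.296 m)cos180° = 8110 V.

8110 V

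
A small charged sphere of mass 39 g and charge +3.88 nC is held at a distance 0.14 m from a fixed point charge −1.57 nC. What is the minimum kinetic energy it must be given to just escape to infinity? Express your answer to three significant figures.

3.91×10⁻⁷ J

To just escape, total mechanical energy must reach zero at infinity: ½mv²_min + U = 0, so ½mv²_min = −U = |kQq|/r.
|U| = |kQq|/r = (8.99×10⁹ N·m²/C²)(1.57×10⁻⁹)(3.88×10⁻⁹)/(0.140) = 3.91×10⁻⁷ J.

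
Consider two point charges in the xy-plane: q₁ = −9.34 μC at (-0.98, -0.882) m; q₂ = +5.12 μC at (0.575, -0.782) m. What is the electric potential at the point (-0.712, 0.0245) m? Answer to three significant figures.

Electric potential is a scalar, so the contributions from each charge add algebraically: V = Σ kqᵢ/rᵢ.
Distances from the field point to each charge: r₁ = 0.945 m, r₂ = 1.52 m.
V = k[(-9.34×10⁻⁶)/(0.945) + (5.12×10⁻⁶)/(1.52)] = -5.85×10⁴ V.

-5.85×10⁴ V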